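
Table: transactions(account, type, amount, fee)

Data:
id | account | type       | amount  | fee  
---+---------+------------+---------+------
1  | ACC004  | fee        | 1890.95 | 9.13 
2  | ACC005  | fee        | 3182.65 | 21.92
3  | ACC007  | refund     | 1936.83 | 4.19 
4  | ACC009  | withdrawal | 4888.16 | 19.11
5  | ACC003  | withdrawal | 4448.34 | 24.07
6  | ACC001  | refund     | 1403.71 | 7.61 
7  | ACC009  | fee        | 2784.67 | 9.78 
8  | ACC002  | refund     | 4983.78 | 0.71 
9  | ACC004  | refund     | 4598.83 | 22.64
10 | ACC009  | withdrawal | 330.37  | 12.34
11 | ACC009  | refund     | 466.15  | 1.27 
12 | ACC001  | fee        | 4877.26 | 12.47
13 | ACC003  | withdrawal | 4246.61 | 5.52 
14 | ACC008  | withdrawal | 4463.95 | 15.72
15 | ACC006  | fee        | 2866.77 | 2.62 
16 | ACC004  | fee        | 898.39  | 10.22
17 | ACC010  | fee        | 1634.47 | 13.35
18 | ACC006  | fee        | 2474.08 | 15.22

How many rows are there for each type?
SELECT type, COUNT(*) as count
FROM transactions
GROUP BY type

Result:
  fee: 8
  refund: 5
  withdrawal: 5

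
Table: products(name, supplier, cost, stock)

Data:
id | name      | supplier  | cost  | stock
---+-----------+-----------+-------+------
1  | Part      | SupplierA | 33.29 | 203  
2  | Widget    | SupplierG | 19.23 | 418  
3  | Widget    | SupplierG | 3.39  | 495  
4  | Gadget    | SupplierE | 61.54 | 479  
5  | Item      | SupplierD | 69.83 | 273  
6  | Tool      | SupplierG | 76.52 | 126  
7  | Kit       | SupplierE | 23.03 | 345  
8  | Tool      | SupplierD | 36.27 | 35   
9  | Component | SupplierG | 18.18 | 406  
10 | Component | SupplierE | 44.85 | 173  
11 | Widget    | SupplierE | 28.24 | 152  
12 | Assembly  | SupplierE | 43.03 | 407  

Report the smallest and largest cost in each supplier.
SELECT supplier, MIN(cost), MAX(cost)
FROM products
GROUP BY supplier

Result:
  SupplierA: min=33.29, max=33.29
  SupplierD: min=36.27, max=69.83
  SupplierE: min=23.03, max=61.54
  SupplierG: min=3.39, max=76.52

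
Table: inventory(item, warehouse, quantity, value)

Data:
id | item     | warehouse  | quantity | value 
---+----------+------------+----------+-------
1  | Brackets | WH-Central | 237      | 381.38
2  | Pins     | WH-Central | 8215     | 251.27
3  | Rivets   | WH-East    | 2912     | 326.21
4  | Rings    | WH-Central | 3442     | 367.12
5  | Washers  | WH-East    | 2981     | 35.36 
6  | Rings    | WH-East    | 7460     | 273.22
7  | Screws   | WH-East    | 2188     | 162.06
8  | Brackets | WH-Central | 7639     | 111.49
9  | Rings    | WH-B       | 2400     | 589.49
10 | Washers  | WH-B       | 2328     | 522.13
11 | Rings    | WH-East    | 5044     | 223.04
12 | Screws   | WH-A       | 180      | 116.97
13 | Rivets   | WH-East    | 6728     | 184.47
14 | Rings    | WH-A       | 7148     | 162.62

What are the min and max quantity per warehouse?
SELECT warehouse, MIN(quantity), MAX(quantity)
FROM inventory
GROUP BY warehouse

Result:
  WH-A: min=180, max=7148
  WH-B: min=2328, max=2400
  WH-Central: min=237, max=8215
  WH-East: min=2188, max=7460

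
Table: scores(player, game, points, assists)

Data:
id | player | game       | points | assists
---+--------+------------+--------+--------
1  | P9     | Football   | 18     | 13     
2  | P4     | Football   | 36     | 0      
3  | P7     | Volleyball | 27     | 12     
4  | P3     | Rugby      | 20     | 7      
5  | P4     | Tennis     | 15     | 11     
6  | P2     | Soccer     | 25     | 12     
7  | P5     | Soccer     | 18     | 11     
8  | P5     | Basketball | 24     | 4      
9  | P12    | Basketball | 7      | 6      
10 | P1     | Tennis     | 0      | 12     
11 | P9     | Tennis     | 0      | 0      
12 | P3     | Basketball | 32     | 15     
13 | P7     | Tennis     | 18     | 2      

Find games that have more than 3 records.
SELECT game, COUNT(*) as cnt
FROM scores
GROUP BY game
HAVING COUNT(*) > 3

Result:
  Tennis: 4

Note: HAVING filters groups after aggregation, WHERE filters rows before.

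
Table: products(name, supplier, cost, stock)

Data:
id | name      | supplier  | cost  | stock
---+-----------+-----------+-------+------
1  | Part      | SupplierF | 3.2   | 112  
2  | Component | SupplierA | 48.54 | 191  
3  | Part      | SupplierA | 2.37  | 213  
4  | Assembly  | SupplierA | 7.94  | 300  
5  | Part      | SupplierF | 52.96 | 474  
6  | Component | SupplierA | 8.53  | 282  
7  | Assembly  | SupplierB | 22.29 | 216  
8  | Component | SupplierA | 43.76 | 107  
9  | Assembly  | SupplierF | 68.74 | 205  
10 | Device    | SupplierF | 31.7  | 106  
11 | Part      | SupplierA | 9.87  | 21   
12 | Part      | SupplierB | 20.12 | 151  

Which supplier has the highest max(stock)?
SELECT supplier, MAX(stock) as val
FROM products
GROUP BY supplier
ORDER BY val DESC
LIMIT 1

Result: SupplierF with max(stock) = 474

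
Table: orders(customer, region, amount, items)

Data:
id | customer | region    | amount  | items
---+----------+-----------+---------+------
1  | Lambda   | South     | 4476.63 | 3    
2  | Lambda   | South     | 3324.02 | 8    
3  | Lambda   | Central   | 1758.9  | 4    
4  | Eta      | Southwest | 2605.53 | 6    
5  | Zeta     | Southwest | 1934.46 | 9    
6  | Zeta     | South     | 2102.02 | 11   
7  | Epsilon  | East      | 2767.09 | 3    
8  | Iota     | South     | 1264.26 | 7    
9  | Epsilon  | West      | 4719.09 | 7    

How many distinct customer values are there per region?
SELECT region, COUNT(DISTINCT customer)
FROM orders
GROUP BY region

Result:
  Central: 1 distinct
  East: 1 distinct
  South: 3 distinct
  Southwest: 2 distinct
  West: 1 distinct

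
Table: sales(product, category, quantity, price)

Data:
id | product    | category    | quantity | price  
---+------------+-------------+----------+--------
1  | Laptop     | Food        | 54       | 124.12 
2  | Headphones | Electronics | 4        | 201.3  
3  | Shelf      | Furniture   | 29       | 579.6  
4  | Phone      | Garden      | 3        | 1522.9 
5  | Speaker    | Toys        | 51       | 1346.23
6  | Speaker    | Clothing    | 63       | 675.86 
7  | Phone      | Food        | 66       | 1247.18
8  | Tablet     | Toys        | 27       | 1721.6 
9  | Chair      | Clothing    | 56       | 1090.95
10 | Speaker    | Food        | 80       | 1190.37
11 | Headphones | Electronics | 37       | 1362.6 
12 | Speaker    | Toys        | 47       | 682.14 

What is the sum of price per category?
SELECT category, SUM(price) as result
FROM sales
GROUP BY category

Result:
  Clothing: 1766.81
  Electronics: 1563.90
  Food: 2561.67
  Furniture: 579.60
  Garden: 1522.90
  Toys: 3749.97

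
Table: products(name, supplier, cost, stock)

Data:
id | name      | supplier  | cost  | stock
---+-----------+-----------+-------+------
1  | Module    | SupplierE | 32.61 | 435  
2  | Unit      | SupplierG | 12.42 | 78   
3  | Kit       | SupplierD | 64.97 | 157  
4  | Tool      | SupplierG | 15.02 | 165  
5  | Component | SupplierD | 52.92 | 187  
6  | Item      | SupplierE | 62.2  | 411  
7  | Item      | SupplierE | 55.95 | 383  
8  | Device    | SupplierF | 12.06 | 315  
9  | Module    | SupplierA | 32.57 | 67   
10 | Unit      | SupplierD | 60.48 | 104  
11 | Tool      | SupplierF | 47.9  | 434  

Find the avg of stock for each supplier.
SELECT supplier, AVG(stock) as result
FROM products
GROUP BY supplier

Result:
  SupplierA: 67.00
  SupplierD: 149.33
  SupplierE: 409.67
  SupplierF: 374.50
  SupplierG: 121.50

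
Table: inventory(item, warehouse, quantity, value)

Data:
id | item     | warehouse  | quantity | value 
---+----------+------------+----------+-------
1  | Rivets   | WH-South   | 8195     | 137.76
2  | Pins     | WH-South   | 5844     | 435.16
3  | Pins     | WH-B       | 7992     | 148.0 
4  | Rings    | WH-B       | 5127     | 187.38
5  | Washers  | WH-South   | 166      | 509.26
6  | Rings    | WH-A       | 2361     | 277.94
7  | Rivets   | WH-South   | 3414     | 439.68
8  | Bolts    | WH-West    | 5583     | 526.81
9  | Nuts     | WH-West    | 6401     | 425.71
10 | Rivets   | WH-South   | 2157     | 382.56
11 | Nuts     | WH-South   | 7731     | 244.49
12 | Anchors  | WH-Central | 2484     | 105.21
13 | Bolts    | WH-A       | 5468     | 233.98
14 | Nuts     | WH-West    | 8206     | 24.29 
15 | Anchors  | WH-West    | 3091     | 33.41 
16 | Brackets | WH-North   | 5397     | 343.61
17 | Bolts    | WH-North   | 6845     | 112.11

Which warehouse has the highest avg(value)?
SELECT warehouse, AVG(value) as val
FROM inventory
GROUP BY warehouse
ORDER BY val DESC
LIMIT 1

Result: WH-South with avg(value) = 358.15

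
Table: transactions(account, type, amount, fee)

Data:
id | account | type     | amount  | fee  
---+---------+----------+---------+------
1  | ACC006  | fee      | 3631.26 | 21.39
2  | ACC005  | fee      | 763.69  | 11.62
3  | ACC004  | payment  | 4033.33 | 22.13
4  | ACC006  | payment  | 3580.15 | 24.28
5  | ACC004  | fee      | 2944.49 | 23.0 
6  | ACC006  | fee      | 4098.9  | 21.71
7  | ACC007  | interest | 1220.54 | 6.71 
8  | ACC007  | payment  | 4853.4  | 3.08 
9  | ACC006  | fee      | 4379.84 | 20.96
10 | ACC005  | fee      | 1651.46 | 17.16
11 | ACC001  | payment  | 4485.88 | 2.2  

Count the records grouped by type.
SELECT type, COUNT(*) as count
FROM transactions
GROUP BY type

Result:
  fee: 6
  interest: 1
  payment: 4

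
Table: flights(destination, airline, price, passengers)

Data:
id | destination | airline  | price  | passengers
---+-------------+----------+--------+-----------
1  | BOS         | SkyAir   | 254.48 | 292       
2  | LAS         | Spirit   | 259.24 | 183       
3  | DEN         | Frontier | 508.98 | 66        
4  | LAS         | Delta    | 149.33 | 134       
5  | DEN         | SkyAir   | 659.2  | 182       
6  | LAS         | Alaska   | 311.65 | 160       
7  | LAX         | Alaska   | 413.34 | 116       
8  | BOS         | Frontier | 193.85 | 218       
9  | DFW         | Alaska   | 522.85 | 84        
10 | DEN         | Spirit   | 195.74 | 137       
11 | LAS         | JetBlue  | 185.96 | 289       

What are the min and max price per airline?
SELECT airline, MIN(price), MAX(price)
FROM flights
GROUP BY airline

Result:
  Alaska: min=311.65, max=522.85
  Delta: min=149.33, max=149.33
  Frontier: min=193.85, max=508.98
  JetBlue: min=185.96, max=185.96
  SkyAir: min=254.48, max=659.20
  Spirit: min=195.74, max=259.24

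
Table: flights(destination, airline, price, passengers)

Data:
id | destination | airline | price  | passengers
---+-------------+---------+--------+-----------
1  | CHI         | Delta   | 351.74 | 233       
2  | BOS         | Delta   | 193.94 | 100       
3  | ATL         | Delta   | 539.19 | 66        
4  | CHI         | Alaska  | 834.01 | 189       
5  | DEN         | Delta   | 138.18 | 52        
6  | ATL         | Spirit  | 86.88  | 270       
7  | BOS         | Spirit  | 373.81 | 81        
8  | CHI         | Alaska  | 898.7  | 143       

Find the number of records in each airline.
SELECT airline, COUNT(*) as count
FROM flights
GROUP BY airline

Result:
  Alaska: 2
  Delta: 4
  Spirit: 2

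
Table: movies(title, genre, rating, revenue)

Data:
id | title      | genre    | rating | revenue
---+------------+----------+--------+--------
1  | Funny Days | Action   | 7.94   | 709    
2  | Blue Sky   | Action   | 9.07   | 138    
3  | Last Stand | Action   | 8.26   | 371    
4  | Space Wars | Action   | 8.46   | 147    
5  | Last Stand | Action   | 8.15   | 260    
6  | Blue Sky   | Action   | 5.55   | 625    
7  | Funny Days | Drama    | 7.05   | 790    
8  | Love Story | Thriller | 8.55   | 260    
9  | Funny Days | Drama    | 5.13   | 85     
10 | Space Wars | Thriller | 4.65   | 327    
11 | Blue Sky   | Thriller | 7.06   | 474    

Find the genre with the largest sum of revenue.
SELECT genre, SUM(revenue) as val
FROM movies
GROUP BY genre
ORDER BY val DESC
LIMIT 1

Result: Action with sum(revenue) = 2250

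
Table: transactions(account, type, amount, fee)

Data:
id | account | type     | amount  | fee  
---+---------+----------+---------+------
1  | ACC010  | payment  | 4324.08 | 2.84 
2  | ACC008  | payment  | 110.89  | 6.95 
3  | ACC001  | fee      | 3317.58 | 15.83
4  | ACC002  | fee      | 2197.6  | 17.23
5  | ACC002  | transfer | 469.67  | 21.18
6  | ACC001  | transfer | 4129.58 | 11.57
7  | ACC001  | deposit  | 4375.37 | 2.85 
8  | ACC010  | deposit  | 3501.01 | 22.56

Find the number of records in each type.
SELECT type, COUNT(*) as count
FROM transactions
GROUP BY type

Result:
  deposit: 2
  fee: 2
  payment: 2
  transfer: 2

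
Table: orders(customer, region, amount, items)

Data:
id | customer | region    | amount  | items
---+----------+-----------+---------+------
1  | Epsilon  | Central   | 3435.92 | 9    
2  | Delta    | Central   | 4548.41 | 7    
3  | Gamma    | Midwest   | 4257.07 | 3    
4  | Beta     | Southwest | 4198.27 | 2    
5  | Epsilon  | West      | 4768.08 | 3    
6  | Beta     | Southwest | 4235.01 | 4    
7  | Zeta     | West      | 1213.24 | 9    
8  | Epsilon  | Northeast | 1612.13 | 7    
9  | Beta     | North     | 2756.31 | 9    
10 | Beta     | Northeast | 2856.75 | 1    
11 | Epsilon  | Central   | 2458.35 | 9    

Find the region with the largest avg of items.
SELECT region, AVG(items) as val
FROM orders
GROUP BY region
ORDER BY val DESC
LIMIT 1

Result: North with avg(items) = 9.00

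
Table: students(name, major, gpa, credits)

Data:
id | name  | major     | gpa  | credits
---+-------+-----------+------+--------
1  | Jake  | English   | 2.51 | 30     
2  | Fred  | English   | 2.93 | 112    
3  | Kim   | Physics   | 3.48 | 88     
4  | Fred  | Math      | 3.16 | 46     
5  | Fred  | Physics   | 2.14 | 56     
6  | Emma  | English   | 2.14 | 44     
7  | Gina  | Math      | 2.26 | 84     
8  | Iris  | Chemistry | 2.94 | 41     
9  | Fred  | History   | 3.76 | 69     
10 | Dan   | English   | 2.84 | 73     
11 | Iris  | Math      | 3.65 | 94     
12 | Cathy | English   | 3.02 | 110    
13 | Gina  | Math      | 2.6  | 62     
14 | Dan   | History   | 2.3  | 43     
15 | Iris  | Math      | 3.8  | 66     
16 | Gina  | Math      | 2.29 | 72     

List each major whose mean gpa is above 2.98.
SELECT major, AVG(gpa)
FROM students
GROUP BY major
HAVING AVG(gpa) > 2.98

Result:
  History: avg=3.03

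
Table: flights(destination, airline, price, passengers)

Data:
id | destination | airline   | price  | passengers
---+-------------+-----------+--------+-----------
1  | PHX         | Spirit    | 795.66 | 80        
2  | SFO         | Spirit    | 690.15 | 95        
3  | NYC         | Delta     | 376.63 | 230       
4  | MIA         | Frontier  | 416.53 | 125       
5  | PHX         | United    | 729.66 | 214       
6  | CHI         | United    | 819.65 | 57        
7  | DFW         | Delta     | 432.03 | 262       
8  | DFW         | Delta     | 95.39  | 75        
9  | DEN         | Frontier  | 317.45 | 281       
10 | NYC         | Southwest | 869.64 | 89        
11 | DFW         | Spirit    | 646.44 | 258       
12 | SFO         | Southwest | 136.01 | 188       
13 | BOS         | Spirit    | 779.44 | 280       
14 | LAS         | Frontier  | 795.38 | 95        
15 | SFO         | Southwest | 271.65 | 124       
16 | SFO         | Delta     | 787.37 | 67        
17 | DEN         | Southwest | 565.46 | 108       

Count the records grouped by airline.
SELECT airline, COUNT(*) as count
FROM flights
GROUP BY airline

Result:
  Delta: 4
  Frontier: 3
  Southwest: 4
  Spirit: 4
  United: 2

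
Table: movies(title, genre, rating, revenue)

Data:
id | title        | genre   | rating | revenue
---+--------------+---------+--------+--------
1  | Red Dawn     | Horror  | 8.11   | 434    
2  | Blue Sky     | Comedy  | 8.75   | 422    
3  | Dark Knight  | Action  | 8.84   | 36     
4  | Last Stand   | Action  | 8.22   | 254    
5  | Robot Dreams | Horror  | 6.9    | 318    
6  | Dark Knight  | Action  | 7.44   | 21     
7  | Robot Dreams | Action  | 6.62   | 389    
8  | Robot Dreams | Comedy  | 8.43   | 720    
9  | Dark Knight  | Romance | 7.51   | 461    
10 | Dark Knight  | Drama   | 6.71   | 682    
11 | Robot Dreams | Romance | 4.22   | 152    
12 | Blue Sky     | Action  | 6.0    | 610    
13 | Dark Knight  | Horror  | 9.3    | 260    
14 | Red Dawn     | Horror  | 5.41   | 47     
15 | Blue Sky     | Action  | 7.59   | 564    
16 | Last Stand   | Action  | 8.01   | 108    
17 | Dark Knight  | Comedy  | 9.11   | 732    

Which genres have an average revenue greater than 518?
SELECT genre, AVG(revenue)
FROM movies
GROUP BY genre
HAVING AVG(revenue) > 518

Result:
  Comedy: avg=624.67
  Drama: avg=682.00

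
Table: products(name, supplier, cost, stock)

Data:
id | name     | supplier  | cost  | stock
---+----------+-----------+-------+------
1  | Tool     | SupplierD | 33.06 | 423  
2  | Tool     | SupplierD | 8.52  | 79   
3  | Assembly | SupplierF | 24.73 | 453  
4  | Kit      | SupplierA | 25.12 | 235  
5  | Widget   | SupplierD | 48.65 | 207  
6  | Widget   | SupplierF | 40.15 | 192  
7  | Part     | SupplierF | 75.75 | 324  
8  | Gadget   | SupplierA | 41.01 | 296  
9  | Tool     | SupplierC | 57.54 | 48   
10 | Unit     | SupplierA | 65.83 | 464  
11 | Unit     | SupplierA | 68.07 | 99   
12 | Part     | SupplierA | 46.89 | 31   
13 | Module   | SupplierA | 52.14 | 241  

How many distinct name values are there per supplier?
SELECT supplier, COUNT(DISTINCT name)
FROM products
GROUP BY supplier

Result:
  SupplierA: 5 distinct
  SupplierC: 1 distinct
  SupplierD: 2 distinct
  SupplierF: 3 distinct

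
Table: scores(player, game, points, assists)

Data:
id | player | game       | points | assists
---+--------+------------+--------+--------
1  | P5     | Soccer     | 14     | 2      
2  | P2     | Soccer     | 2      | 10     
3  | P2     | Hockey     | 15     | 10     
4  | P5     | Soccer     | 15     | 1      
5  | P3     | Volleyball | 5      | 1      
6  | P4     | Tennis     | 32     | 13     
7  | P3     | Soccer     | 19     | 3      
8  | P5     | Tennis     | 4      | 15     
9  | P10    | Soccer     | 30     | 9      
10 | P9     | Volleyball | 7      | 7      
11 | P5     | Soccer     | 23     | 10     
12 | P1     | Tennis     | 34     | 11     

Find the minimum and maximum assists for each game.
SELECT game, MIN(assists), MAX(assists)
FROM scores
GROUP BY game

Result:
  Hockey: min=10, max=10
  Soccer: min=1, max=10
  Tennis: min=11, max=15
  Volleyball: min=1, max=7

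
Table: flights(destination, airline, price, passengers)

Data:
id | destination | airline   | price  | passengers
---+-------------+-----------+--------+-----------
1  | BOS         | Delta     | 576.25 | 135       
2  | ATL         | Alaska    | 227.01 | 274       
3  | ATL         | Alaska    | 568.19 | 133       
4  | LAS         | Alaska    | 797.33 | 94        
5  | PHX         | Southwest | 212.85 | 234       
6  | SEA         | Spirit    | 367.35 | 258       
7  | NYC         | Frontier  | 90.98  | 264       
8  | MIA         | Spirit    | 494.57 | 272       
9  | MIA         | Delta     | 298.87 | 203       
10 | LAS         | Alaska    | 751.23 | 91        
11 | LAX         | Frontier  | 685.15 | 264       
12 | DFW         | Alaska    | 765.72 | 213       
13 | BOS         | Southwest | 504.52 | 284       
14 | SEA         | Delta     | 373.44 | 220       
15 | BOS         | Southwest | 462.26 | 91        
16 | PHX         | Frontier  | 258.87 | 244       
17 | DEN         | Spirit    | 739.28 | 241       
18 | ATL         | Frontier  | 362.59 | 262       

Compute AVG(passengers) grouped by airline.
SELECT airline, AVG(passengers) as result
FROM flights
GROUP BY airline

Result:
  Alaska: 161.00
  Delta: 186.00
  Frontier: 258.50
  Southwest: 203.00
  Spirit: 257.00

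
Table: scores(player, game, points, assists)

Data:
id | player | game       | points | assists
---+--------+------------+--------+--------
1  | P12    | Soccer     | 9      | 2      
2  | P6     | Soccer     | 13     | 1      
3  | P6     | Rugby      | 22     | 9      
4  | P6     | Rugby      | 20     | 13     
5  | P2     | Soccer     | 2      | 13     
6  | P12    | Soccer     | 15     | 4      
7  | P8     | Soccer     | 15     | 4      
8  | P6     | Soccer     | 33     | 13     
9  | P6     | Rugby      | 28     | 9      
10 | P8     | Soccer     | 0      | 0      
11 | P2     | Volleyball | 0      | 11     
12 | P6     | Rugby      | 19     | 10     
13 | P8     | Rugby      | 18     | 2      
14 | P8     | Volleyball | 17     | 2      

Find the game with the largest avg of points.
SELECT game, AVG(points) as val
FROM scores
GROUP BY game
ORDER BY val DESC
LIMIT 1

Result: Rugby with avg(points) = 21.40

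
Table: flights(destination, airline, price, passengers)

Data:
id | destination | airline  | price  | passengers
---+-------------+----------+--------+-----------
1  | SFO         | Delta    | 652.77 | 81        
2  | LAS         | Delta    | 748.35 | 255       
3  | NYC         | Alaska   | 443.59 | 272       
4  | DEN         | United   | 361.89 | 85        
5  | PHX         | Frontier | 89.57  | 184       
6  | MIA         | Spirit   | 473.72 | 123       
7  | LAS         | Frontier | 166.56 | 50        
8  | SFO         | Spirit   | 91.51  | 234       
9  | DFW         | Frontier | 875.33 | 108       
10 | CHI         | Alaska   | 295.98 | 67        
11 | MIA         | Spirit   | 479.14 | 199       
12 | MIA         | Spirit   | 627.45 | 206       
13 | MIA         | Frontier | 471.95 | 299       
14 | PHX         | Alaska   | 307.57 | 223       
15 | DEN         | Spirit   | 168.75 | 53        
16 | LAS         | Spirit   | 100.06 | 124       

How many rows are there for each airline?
SELECT airline, COUNT(*) as count
FROM flights
GROUP BY airline

Result:
  Alaska: 3
  Delta: 2
  Frontier: 4
  Spirit: 6
  United: 1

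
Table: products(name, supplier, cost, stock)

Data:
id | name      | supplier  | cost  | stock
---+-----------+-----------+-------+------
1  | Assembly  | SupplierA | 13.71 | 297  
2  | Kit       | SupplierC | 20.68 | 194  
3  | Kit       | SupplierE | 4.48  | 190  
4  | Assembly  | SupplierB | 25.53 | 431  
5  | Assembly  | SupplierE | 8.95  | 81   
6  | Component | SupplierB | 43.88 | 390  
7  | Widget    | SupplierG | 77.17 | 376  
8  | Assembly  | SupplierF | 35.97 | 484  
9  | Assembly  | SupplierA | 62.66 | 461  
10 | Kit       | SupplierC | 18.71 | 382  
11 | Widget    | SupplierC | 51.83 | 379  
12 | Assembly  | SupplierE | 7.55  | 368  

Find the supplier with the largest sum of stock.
SELECT supplier, SUM(stock) as val
FROM products
GROUP BY supplier
ORDER BY val DESC
LIMIT 1

Result: SupplierC with sum(stock) = 955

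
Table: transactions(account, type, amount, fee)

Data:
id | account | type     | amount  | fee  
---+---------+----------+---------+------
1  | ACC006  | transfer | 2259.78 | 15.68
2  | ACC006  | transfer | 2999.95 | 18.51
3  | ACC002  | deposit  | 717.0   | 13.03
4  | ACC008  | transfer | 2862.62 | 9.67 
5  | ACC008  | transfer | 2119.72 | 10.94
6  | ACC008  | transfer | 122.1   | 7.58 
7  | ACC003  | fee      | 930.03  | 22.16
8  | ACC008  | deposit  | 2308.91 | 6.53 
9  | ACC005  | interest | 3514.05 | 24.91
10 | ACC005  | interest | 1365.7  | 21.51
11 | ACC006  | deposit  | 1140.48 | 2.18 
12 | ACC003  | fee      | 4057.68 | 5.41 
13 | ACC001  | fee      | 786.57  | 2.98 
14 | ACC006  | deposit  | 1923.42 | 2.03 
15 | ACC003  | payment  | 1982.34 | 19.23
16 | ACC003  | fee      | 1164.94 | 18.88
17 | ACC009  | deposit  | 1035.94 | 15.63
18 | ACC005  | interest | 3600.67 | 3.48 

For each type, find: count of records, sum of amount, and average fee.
SELECT type,
       COUNT(*) as cnt,
       SUM(amount) as total_amount,
       AVG(fee) as avg_fee
FROM transactions
GROUP BY type

Result:
  deposit: 5 records, 7125.75 total amount, 7.88 avg fee
  fee: 4 records, 6939.22 total amount, 12.36 avg fee
  interest: 3 records, 8480.42 total amount, 16.63 avg fee
  payment: 1 records, 1982.34 total amount, 19.23 avg fee
  transfer: 5 records, 10364.17 total amount, 12.48 avg fee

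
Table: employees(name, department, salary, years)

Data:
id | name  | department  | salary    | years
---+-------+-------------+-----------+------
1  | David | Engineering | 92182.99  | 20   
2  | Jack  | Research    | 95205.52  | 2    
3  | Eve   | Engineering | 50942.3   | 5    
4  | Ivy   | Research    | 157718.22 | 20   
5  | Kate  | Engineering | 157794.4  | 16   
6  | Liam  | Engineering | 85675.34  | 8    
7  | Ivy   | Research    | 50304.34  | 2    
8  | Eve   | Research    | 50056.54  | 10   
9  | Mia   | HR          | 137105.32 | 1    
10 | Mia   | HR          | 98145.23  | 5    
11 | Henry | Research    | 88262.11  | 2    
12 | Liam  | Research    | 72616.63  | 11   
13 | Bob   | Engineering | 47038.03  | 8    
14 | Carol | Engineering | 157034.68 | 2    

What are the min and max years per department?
SELECT department, MIN(years), MAX(years)
FROM employees
GROUP BY department

Result:
  Engineering: min=2, max=20
  HR: min=1, max=5
  Research: min=2, max=20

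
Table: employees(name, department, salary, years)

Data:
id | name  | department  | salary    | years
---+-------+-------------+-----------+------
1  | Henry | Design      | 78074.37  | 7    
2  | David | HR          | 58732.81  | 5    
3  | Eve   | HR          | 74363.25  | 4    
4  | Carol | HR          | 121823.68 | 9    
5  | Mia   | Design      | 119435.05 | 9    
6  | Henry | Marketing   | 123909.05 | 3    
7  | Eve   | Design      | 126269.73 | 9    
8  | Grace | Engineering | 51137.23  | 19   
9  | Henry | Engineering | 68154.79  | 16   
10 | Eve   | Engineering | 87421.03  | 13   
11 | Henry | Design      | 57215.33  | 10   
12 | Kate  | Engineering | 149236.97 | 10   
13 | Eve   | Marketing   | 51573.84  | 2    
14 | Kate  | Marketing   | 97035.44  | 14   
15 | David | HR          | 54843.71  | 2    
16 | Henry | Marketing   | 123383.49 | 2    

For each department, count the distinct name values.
SELECT department, COUNT(DISTINCT name)
FROM employees
GROUP BY department

Result:
  Design: 3 distinct
  Engineering: 4 distinct
  HR: 3 distinct
  Marketing: 3 distinct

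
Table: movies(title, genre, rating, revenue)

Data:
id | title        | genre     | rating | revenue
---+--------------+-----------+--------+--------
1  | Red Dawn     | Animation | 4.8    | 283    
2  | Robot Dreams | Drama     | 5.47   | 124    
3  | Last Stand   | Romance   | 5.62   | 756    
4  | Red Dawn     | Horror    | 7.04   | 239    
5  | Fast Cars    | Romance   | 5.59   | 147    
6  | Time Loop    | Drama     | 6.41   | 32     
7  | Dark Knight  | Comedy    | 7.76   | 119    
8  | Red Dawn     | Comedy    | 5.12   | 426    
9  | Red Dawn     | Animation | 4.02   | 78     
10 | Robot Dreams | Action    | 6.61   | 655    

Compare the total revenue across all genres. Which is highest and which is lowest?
SELECT genre, SUM(revenue)
FROM movies
GROUP BY genre
ORDER BY SUM(revenue)

All groups:
  Drama: 156
  Horror: 239
  Animation: 361
  Comedy: 545
  Action: 655
  Romance: 903

Highest: Romance (903)
Lowest: Drama (156)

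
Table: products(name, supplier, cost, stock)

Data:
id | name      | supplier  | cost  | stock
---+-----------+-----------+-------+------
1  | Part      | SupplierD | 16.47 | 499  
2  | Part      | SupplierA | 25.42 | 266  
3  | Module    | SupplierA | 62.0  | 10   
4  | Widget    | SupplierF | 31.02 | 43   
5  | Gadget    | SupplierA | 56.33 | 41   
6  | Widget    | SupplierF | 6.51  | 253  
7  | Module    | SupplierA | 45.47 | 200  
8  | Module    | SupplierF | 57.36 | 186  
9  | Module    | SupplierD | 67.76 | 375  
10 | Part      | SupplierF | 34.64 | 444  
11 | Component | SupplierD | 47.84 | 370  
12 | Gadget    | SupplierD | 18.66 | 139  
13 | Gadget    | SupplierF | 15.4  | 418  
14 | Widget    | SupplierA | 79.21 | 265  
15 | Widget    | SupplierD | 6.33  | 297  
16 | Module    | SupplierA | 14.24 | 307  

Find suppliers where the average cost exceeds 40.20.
SELECT supplier, AVG(cost)
FROM products
GROUP BY supplier
HAVING AVG(cost) > 40.20

Result:
  SupplierA: avg=47.11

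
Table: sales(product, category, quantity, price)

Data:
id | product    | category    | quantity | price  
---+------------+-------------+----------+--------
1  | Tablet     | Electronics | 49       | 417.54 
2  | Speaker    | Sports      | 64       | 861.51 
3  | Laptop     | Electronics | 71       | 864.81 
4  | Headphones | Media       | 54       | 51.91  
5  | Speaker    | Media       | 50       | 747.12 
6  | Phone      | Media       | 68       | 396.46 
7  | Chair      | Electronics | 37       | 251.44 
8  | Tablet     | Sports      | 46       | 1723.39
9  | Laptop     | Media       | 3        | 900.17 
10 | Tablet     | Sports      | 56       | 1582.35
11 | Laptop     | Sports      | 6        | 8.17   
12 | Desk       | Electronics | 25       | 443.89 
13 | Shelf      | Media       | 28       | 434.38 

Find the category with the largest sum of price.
SELECT category, SUM(price) as val
FROM sales
GROUP BY category
ORDER BY val DESC
LIMIT 1

Result: Sports with sum(price) = 4175.42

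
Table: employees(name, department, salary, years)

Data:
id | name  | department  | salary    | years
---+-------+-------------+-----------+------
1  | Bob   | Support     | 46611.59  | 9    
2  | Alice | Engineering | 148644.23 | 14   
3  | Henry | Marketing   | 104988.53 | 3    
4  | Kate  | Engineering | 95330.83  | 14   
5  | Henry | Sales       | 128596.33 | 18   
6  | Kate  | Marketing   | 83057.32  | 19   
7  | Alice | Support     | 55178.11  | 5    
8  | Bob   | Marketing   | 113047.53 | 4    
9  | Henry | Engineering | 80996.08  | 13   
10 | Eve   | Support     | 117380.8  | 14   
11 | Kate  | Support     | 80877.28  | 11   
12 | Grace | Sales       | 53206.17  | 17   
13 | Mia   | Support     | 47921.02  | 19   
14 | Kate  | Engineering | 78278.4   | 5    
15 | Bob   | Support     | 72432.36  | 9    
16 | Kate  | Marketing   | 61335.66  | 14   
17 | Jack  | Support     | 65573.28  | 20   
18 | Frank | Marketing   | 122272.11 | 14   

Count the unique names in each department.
SELECT department, COUNT(DISTINCT name)
FROM employees
GROUP BY department

Result:
  Engineering: 3 distinct
  Marketing: 4 distinct
  Sales: 2 distinct
  Support: 6 distinct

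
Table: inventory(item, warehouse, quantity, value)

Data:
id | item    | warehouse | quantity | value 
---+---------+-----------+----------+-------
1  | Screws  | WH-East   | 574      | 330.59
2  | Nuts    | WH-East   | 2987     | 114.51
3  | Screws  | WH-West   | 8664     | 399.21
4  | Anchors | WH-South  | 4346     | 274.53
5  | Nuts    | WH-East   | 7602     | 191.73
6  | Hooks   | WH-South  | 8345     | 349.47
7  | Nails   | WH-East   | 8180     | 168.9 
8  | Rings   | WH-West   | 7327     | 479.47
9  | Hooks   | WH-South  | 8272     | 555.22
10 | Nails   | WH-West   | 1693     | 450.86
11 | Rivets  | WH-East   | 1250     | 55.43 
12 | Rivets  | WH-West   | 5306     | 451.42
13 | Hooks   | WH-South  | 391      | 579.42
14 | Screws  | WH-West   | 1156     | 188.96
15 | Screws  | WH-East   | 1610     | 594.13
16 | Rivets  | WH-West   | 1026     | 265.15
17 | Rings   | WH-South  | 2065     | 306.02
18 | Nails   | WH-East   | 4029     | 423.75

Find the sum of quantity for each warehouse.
SELECT warehouse, SUM(quantity) as result
FROM inventory
GROUP BY warehouse

Result:
  WH-East: 26232
  WH-South: 23419
  WH-West: 25172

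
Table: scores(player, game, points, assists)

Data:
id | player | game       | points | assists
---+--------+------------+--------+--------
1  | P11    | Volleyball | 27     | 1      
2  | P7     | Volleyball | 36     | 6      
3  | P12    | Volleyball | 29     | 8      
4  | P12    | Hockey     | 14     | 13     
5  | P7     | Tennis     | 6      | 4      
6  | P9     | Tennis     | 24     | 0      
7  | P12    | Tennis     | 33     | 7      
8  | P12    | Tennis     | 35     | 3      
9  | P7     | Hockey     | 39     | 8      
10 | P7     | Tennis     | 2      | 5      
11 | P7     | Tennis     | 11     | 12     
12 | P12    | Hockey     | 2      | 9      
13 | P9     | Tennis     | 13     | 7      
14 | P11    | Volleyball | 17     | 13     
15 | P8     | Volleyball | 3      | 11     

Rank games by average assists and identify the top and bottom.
SELECT game, AVG(assists)
FROM scores
GROUP BY game
ORDER BY AVG(assists)

All groups:
  Tennis: 5.43
  Volleyball: 7.80
  Hockey: 10.00

Highest: Hockey (10.00)
Lowest: Tennis (5.43)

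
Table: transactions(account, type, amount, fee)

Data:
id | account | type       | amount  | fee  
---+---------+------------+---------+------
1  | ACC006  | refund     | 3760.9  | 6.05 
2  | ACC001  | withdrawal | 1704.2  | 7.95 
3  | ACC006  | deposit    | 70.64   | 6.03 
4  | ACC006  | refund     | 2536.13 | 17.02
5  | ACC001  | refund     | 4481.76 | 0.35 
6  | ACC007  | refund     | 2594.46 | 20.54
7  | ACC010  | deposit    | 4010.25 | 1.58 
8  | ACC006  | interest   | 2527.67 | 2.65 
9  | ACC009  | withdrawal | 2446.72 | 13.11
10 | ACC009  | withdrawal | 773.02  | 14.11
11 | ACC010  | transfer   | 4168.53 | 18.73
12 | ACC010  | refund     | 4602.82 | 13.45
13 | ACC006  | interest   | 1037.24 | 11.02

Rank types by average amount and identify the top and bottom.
SELECT type, AVG(amount)
FROM transactions
GROUP BY type
ORDER BY AVG(amount)

All groups:
  withdrawal: 1641.31
  interest: 1782.46
  deposit: 2040.45
  refund: 3595.21
  transfer: 4168.53

Highest: transfer (4168.53)
Lowest: withdrawal (1641.31)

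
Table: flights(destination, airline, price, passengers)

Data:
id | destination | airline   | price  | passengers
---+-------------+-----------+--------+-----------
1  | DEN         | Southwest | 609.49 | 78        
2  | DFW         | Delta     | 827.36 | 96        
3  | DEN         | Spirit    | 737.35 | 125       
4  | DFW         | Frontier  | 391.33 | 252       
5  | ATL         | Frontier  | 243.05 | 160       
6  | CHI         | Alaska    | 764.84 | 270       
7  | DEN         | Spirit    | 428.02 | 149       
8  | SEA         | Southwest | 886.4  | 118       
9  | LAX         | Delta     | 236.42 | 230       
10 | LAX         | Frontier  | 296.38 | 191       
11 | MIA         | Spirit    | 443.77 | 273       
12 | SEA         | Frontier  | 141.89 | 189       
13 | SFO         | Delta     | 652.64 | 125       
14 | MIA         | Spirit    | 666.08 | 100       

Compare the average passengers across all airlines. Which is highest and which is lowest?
SELECT airline, AVG(passengers)
FROM flights
GROUP BY airline
ORDER BY AVG(passengers)

All groups:
  Southwest: 98.00
  Delta: 150.33
  Spirit: 161.75
  Frontier: 198.00
  Alaska: 270.00

Highest: Alaska (270.00)
Lowest: Southwest (98.00)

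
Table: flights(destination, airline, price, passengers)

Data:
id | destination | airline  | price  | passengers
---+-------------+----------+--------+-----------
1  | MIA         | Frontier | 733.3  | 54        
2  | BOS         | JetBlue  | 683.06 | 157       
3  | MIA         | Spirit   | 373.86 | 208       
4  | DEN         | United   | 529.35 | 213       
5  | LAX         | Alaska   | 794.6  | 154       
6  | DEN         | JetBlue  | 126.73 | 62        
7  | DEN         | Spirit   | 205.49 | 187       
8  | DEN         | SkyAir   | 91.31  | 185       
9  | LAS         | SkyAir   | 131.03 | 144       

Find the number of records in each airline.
SELECT airline, COUNT(*) as count
FROM flights
GROUP BY airline

Result:
  Alaska: 1
  Frontier: 1
  JetBlue: 2
  SkyAir: 2
  Spirit: 2
  United: 1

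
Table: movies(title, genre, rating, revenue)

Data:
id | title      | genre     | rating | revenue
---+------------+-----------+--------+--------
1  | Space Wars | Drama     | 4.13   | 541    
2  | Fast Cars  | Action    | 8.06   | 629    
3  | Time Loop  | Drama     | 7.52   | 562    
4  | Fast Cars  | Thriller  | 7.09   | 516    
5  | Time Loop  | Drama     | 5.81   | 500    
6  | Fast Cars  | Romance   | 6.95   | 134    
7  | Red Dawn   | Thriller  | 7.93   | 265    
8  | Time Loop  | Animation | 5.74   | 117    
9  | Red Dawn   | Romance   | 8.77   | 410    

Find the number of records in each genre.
SELECT genre, COUNT(*) as count
FROM movies
GROUP BY genre

Result:
  Action: 1
  Animation: 1
  Drama: 3
  Romance: 2
  Thriller: 2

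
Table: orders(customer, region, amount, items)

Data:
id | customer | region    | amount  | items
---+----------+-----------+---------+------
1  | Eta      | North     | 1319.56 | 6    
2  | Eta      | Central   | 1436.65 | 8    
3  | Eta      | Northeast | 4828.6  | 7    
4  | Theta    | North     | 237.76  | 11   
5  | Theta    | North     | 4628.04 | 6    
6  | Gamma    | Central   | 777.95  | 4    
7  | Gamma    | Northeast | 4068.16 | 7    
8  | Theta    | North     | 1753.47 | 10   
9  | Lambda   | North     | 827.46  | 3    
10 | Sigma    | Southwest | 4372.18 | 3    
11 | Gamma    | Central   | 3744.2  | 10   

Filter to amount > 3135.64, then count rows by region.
SELECT region, COUNT(*)
FROM orders
WHERE amount > 3135.64
GROUP BY region

Note: WHERE filters rows before grouping.

Result:
  Central: 1
  North: 1
  Northeast: 2
  Southwest: 1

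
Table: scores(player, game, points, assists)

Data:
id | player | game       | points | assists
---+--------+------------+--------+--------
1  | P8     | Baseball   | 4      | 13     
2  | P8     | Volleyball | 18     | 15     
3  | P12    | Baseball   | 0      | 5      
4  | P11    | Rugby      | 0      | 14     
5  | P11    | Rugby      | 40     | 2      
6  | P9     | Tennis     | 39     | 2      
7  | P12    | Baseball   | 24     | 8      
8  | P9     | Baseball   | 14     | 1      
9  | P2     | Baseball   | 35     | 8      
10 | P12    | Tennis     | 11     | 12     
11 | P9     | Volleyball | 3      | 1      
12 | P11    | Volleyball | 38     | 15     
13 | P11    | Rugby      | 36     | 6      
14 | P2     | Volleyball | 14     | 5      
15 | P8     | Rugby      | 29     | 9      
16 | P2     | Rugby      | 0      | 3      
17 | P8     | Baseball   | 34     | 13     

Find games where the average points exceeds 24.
SELECT game, AVG(points)
FROM scores
GROUP BY game
HAVING AVG(points) > 24

Result:
  Tennis: avg=25.00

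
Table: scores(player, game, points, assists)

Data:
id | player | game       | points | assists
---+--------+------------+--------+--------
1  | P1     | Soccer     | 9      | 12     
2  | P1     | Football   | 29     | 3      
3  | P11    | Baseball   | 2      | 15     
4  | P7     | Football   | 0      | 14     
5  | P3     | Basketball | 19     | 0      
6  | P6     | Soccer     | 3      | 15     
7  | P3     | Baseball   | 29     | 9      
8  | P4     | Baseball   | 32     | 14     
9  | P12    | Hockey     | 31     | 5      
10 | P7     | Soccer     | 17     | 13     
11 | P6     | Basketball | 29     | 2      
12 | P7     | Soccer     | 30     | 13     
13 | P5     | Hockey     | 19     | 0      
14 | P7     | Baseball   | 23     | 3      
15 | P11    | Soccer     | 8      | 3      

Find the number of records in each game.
SELECT game, COUNT(*) as count
FROM scores
GROUP BY game

Result:
  Baseball: 4
  Basketball: 2
  Football: 2
  Hockey: 2
  Soccer: 5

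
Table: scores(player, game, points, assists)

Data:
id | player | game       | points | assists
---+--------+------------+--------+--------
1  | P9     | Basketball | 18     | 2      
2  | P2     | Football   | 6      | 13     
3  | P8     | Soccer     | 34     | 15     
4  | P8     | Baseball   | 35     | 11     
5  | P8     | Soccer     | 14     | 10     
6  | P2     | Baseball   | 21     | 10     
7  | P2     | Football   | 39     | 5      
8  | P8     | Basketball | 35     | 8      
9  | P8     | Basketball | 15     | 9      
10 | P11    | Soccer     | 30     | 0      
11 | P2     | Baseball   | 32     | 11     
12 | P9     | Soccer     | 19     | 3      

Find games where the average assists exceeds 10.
SELECT game, AVG(assists)
FROM scores
GROUP BY game
HAVING AVG(assists) > 10

Result:
  Baseball: avg=10.67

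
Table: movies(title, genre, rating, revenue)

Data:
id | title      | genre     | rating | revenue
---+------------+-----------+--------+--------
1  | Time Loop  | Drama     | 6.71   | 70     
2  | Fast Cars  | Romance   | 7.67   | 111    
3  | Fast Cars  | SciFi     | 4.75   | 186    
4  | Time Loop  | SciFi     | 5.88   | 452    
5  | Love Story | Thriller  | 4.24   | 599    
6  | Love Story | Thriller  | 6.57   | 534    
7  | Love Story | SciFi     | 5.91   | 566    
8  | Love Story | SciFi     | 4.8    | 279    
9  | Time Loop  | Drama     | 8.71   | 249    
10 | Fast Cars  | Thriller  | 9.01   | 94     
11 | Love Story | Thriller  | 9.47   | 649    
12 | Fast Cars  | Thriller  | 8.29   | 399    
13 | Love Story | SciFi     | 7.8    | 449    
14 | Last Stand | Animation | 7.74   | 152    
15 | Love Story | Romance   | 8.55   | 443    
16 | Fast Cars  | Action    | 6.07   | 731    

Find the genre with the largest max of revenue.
SELECT genre, MAX(revenue) as val
FROM movies
GROUP BY genre
ORDER BY val DESC
LIMIT 1

Result: Action with max(revenue) = 731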